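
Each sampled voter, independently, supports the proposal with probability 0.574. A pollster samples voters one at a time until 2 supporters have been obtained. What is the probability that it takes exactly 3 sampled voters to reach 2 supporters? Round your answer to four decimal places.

0.2807

Y = trial on which the second success occurs; negative binomial, r=2, p=0.574.
P(Y=3) = C(2,1) · p^2 · (1−p)^1
= 2 · 0.32948 · 0.426 = 0.280714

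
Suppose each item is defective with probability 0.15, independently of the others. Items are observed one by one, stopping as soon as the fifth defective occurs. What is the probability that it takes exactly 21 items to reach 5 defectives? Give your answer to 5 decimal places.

Y = trial on which the fifth success occurs; negative binomial, r=5, p=0.15.
P(Y=21) = C(20,4) · p^5 · (1−p)^16
= 4845 · 7.5937e-05 · 0.074251 = 0.0273183

0.02732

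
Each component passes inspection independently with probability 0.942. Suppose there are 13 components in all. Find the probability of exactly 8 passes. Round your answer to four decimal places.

0.0005

X ~ Binomial(n=13, p=0.942).
P(X=8) = C(13,8) · p^8 · (1−p)^5
= 1287 · 0.62002 · 6.5636e-07 = 0.000524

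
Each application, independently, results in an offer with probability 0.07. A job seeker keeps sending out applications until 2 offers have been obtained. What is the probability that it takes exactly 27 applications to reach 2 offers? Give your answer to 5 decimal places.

0.02076

Y = trial on which the second success occurs; negative binomial, r=2, p=0.07.
P(Y=27) = C(26,1) · p^2 · (1−p)^25
= 26 · 0.0049 · 0.16296 = 0.0207608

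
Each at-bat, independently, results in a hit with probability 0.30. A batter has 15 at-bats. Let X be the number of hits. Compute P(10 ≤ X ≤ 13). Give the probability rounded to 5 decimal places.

X ~ Binomial(15, 0.30); P(10 ≤ X ≤ 13) = Σ C(15,k) p^k (1−p)^(15−k) over k:
  k=10: C(15,10)·0.30^10·0.70^5 = 0.0029803
  k=11: C(15,11)·0.30^11·0.70^4 = 0.0005806
  k=12: C(15,12)·0.30^12·0.70^3 = 0.0000829
  k=13: C(15,13)·0.30^13·0.70^2 = 0.0000082
Total = 0.0036520

0.00365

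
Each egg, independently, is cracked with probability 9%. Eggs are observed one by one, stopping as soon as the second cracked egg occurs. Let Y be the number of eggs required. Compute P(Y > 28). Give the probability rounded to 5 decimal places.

0.26879

Needing more than 28 eggs ⇔ fewer than 2 successes in the first 28. With X ~ Binomial(28, 0.09), P(Y > 28) = P(X ≤ 1).
  k=0: C(28,0)·0.09^0·0.91^28 = 0.0713114
  k=1: C(28,1)·0.09^1·0.91^27 = 0.1974777
P(X ≤ 1) = 0.2687891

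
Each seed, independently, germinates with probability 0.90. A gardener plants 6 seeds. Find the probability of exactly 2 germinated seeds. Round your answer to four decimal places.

X ~ Binomial(n=6, p=0.90).
P(X=2) = C(6,2) · p^2 · (1−p)^4
= 15 · 0.81 · 0.0001 = 0.001215

0.0012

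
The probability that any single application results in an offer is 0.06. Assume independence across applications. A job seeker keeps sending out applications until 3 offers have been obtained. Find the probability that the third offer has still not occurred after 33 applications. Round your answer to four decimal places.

Needing more than 33 applications ⇔ fewer than 3 successes in the first 33. With X ~ Binomial(33, 0.06), P(Y > 33) = P(X ≤ 2).
  k=0: C(33,0)·0.06^0·0.94^33 = 0.129783
  k=1: C(33,1)·0.06^1·0.94^32 = 0.273374
  k=2: C(33,2)·0.06^2·0.94^31 = 0.279190
P(X ≤ 2) = 0.682347

0.6823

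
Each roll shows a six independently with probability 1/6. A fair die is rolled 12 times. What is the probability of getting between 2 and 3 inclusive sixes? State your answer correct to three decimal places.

0.493

X ~ Binomial(12, 0.166667); P(2 ≤ X ≤ 3) = Σ C(12,k) p^k (1−p)^(12−k) over k:
  k=2: C(12,2)·0.166667^2·0.833333^10 = 0.29609
  k=3: C(12,3)·0.166667^3·0.833333^9 = 0.19740
Total = 0.49349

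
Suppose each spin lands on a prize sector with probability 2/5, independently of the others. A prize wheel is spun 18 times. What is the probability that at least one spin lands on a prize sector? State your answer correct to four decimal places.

0.9999

P(at least one) = 1 − P(none) = 1 − (1 − 0.40)^18
= 1 − 0.000102 = 0.999898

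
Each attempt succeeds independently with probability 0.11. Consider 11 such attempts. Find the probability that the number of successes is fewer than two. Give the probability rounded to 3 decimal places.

0.655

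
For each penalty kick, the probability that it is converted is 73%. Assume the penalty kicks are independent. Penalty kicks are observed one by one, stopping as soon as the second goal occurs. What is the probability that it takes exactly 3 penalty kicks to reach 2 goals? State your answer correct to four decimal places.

0.2878

Y = trial on which the second success occurs; negative binomial, r=2, p=0.73.
P(Y=3) = C(2,1) · p^2 · (1−p)^1
= 2 · 0.5329 · 0.27 = 0.287766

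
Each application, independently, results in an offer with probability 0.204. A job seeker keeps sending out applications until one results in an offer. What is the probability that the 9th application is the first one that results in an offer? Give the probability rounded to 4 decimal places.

0.0329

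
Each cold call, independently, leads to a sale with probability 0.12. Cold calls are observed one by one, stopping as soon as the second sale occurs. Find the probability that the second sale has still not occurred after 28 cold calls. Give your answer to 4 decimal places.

0.1344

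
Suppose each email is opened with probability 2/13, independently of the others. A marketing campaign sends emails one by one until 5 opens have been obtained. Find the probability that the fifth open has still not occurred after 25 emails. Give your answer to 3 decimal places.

0.662

Needing more than 25 emails ⇔ fewer than 5 successes in the first 25. With X ~ Binomial(25, 0.153846), P(Y > 25) = P(X ≤ 4).
  k=0: C(25,0)·0.153846^0·0.846154^25 = 0.01535
  k=1: C(25,1)·0.153846^1·0.846154^24 = 0.06979
  k=2: C(25,2)·0.153846^2·0.846154^23 = 0.15228
  k=3: C(25,3)·0.153846^3·0.846154^22 = 0.21226
  k=4: C(25,4)·0.153846^4·0.846154^21 = 0.21226
P(X ≤ 4) = 0.66195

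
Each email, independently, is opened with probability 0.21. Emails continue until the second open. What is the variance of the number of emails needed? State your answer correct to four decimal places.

Y = total emails until the second success; negative binomial with r=2, p=0.21.
Var(Y) = r(1−p)/p² = 2·0.79 / 0.21² = 35.827664

35.8277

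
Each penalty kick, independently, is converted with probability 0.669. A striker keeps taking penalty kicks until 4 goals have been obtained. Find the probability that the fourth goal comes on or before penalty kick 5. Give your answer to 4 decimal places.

0.4655

Finishing within 5 penalty kicks ⇔ at least 4 successes in the first 5. With X ~ Binomial(5, 0.669), P(Y ≤ 5) = 1 − P(X ≤ 3).
  k=0: C(5,0)·0.669^0·0.331^5 = 0.003973
  k=1: C(5,1)·0.669^1·0.331^4 = 0.040152
  k=2: C(5,2)·0.669^2·0.331^3 = 0.162307
  k=3: C(5,3)·0.669^3·0.331^2 = 0.328046
1 − 0.534478 = 0.465522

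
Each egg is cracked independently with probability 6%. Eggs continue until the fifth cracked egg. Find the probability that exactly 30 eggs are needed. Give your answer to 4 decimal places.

0.0039

Y = trial on which the fifth success occurs; negative binomial, r=5, p=0.06.
P(Y=30) = C(29,4) · p^5 · (1−p)^25
= 23751 · 7.776e-07 · 0.21291 = 0.003932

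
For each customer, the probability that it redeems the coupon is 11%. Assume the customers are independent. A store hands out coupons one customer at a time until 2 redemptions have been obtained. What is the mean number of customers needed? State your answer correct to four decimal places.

18.1818

Y = total customers until the second success; negative binomial with r=2, p=0.11.
E[Y] = r / p = 2 / 0.11 = 18.181818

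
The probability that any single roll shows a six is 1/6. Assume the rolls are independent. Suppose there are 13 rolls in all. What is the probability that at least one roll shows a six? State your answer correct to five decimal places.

P(at least one) = 1 − P(none) = 1 − (1 − 0.166667)^13
= 1 − 0.0934639 = 0.9065361

0.90654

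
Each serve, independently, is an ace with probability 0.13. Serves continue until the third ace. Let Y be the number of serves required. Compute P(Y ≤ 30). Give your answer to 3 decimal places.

0.767

Finishing within 30 serves ⇔ at least 3 successes in the first 30. With X ~ Binomial(30, 0.13), P(Y ≤ 30) = 1 − P(X ≤ 2).
  k=0: C(30,0)·0.13^0·0.87^30 = 0.01533
  k=1: C(30,1)·0.13^1·0.87^29 = 0.06873
  k=2: C(30,2)·0.13^2·0.87^28 = 0.14891
1 − 0.23296 = 0.76704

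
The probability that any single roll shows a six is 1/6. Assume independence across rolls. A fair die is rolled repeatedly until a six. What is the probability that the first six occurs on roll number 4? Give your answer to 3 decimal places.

0.096

Geometric (trials to first success), p = 0.166667.
P(Y = 4) = (1−p)^3 · p = 0.5787 · 0.166667 = 0.09645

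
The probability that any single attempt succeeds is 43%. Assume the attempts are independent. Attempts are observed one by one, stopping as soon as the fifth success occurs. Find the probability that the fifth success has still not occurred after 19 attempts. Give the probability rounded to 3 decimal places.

0.041

Needing more than 19 attempts ⇔ fewer than 5 successes in the first 19. With X ~ Binomial(19, 0.43), P(Y > 19) = P(X ≤ 4).
  k=0: C(19,0)·0.43^0·0.57^19 = 0.00002
  k=1: C(19,1)·0.43^1·0.57^18 = 0.00033
  k=2: C(19,2)·0.43^2·0.57^17 = 0.00224
  k=3: C(19,3)·0.43^3·0.57^16 = 0.00957
  k=4: C(19,4)·0.43^4·0.57^15 = 0.02887
P(X ≤ 4) = 0.04102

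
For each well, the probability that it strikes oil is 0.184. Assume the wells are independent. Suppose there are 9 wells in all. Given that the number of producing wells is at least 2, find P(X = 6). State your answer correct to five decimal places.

X ~ Binomial(9, 0.184). Want P(X=6 | X≥2) = P(X=6) / P(X≥2).
P(X=6) = C(9,6)·0.184^6·0.816^3 = 0.0017712
P(X≥2) = 1 − 0.1604026 − 0.3255229 = 0.5140744
Ratio = 0.0017712 / 0.5140744 = 0.0034453

0.00345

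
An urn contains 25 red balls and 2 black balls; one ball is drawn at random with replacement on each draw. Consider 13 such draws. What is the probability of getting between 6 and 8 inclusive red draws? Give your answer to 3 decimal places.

X ~ Binomial(13, 0.925926); P(6 ≤ X ≤ 8) = Σ C(13,k) p^k (1−p)^(13−k) over k:
  k=6: C(13,6)·0.925926^6·0.074074^7 = 0.00001
  k=7: C(13,7)·0.925926^7·0.074074^6 = 0.00017
  k=8: C(13,8)·0.925926^8·0.074074^5 = 0.00155
Total = 0.00173

0.002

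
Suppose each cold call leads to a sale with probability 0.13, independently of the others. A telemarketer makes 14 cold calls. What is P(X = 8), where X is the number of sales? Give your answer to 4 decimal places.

0.0001

X ~ Binomial(n=14, p=0.13).
P(X=8) = C(14,8) · p^8 · (1−p)^6
= 3003 · 8.1573e-08 · 0.43363 = 0.000106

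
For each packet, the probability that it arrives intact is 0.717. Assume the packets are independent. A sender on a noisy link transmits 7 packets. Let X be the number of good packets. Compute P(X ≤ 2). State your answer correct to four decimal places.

0.0223

X ~ Binomial(7, 0.717); P(X ≤ 2) = Σ C(7,k) p^k (1−p)^(7−k) over k:
  k=0: C(7,0)·0.717^0·0.283^7 = 0.000145
  k=1: C(7,1)·0.717^1·0.283^6 = 0.002578
  k=2: C(7,2)·0.717^2·0.283^5 = 0.019597
Total = 0.022321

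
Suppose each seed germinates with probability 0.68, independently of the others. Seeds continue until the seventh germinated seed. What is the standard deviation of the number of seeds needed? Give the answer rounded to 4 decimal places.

Y = total seeds until the seventh success; negative binomial with r=7, p=0.68.
SD(Y) = √[r(1−p)/p²] = √(4.844291) = 2.200975

2.2010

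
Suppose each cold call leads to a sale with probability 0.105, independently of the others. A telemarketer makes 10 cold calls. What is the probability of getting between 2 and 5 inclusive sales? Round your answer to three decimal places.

X ~ Binomial(10, 0.105); P(2 ≤ X ≤ 5) = Σ C(10,k) p^k (1−p)^(10−k) over k:
  k=2: C(10,2)·0.105^2·0.895^8 = 0.20426
  k=3: C(10,3)·0.105^3·0.895^7 = 0.06390
  k=4: C(10,4)·0.105^4·0.895^6 = 0.01312
  k=5: C(10,5)·0.105^5·0.895^5 = 0.00185
Total = 0.28312

0.283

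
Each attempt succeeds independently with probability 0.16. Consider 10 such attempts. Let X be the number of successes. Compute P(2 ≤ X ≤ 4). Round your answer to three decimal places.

0.479

X ~ Binomial(10, 0.16); P(2 ≤ X ≤ 4) = Σ C(10,k) p^k (1−p)^(10−k) over k:
  k=2: C(10,2)·0.16^2·0.84^8 = 0.28555
  k=3: C(10,3)·0.16^3·0.84^7 = 0.14504
  k=4: C(10,4)·0.16^4·0.84^6 = 0.04835
Total = 0.47894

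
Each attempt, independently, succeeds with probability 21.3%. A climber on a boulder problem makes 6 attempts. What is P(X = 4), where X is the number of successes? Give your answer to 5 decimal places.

X ~ Binomial(n=6, p=0.213).
P(X=4) = C(6,4) · p^4 · (1−p)^2
= 15 · 0.0020583 · 0.61937 = 0.0191231

0.01912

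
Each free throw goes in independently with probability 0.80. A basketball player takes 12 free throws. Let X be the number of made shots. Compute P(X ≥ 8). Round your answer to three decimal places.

0.927

X ~ Binomial(12, 0.80); P(X ≥ 8) = Σ C(12,k) p^k (1−p)^(12−k) over k:
  k=8: C(12,8)·0.80^8·0.20^4 = 0.13288
  k=9: C(12,9)·0.80^9·0.20^3 = 0.23622
  k=10: C(12,10)·0.80^10·0.20^2 = 0.28347
  k=11: C(12,11)·0.80^11·0.20^1 = 0.20616
  k=12: C(12,12)·0.80^12·0.20^0 = 0.06872
Total = 0.92744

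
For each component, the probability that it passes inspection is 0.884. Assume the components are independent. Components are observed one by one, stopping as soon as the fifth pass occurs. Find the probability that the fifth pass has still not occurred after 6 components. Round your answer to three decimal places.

0.147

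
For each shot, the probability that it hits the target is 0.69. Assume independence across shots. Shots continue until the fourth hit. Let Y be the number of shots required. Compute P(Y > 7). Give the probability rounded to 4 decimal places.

Needing more than 7 shots ⇔ fewer than 4 successes in the first 7. With X ~ Binomial(7, 0.69), P(Y > 7) = P(X ≤ 3).
  k=0: C(7,0)·0.69^0·0.31^7 = 0.000275
  k=1: C(7,1)·0.69^1·0.31^6 = 0.004287
  k=2: C(7,2)·0.69^2·0.31^5 = 0.028624
  k=3: C(7,3)·0.69^3·0.31^4 = 0.106185
P(X ≤ 3) = 0.139370

0.1394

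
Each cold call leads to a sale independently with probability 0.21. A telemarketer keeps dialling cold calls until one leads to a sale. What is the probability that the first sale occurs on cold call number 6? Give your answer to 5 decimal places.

0.06462

Geometric (trials to first success), p = 0.21.
P(Y = 6) = (1−p)^5 · p = 0.30771 · 0.21 = 0.0646182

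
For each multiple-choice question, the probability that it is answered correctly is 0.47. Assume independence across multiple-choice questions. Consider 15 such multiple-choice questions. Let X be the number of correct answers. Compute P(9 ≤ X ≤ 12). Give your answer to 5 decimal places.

0.22470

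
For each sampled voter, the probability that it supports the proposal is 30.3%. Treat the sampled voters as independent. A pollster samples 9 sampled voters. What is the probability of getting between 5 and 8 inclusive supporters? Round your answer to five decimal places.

0.10250

X ~ Binomial(9, 0.303); P(5 ≤ X ≤ 8) = Σ C(9,k) p^k (1−p)^(9−k) over k:
  k=5: C(9,5)·0.303^5·0.697^4 = 0.0759477
  k=6: C(9,6)·0.303^6·0.697^3 = 0.0220107
  k=7: C(9,7)·0.303^7·0.697^2 = 0.0041008
  k=8: C(9,8)·0.303^8·0.697^1 = 0.0004457
Total = 0.1025049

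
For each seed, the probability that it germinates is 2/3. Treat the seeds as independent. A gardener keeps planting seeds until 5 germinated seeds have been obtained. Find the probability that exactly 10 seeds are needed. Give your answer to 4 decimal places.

Y = trial on which the fifth success occurs; negative binomial, r=5, p=0.666667.
P(Y=10) = C(9,4) · p^5 · (1−p)^5
= 126 · 0.13169 · 0.0041152 = 0.068282

0.0683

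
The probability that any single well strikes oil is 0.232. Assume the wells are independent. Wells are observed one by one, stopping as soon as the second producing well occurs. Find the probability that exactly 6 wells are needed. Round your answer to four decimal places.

Y = trial on which the second success occurs; negative binomial, r=2, p=0.232.
P(Y=6) = C(5,1) · p^2 · (1−p)^4
= 5 · 0.053824 · 0.34789 = 0.093625

0.0936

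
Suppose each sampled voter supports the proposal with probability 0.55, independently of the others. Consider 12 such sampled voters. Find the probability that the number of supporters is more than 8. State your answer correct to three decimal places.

X ~ Binomial(12, 0.55); P(X ≥ 9) = Σ C(12,k) p^k (1−p)^(12−k) over k:
  k=9: C(12,9)·0.55^9·0.45^3 = 0.09233
  k=10: C(12,10)·0.55^10·0.45^2 = 0.03385
  k=11: C(12,11)·0.55^11·0.45^1 = 0.00752
  k=12: C(12,12)·0.55^12·0.45^0 = 0.00077
Total = 0.13447

0.134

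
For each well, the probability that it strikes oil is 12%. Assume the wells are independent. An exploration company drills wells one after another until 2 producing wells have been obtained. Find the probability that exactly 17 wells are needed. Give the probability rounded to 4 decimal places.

Y = trial on which the second success occurs; negative binomial, r=2, p=0.12.
P(Y=17) = C(16,1) · p^2 · (1−p)^15
= 16 · 0.0144 · 0.14697 = 0.033863

0.0339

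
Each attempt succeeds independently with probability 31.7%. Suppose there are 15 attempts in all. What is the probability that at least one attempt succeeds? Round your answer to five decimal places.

P(at least one) = 1 − P(none) = 1 − (1 − 0.317)^15
= 1 − 0.0032833 = 0.9967167

0.99672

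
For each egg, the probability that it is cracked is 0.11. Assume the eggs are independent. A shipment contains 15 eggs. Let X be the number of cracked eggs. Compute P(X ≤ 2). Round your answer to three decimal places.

X ~ Binomial(15, 0.11); P(X ≤ 2) = Σ C(15,k) p^k (1−p)^(15−k) over k:
  k=0: C(15,0)·0.11^0·0.89^15 = 0.17412
  k=1: C(15,1)·0.11^1·0.89^14 = 0.32281
  k=2: C(15,2)·0.11^2·0.89^13 = 0.27928
Total = 0.77621

0.776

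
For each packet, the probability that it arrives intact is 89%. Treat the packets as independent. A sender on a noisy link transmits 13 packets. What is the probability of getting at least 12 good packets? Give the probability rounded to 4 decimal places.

X ~ Binomial(13, 0.89); P(X ≥ 12) = Σ C(13,k) p^k (1−p)^(13−k) over k:
  k=12: C(13,12)·0.89^12·0.11^1 = 0.353196
  k=13: C(13,13)·0.89^13·0.11^0 = 0.219821
Total = 0.573018

0.5730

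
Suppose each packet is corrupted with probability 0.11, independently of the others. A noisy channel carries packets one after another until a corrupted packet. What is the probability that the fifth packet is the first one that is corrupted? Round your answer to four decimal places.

0.0690

Geometric (trials to first success), p = 0.11.
P(Y = 5) = (1−p)^4 · p = 0.62742 · 0.11 = 0.069016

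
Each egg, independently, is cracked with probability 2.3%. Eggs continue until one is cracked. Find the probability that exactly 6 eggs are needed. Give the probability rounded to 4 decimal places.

Geometric (trials to first success), p = 0.023.
P(Y = 6) = (1−p)^5 · p = 0.89017 · 0.023 = 0.020474

0.0205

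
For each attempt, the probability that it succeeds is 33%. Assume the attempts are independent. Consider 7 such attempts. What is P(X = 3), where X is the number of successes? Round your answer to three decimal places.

0.253

X ~ Binomial(n=7, p=0.33).
P(X=3) = C(7,3) · p^3 · (1−p)^4
= 35 · 0.035937 · 0.20151 = 0.25346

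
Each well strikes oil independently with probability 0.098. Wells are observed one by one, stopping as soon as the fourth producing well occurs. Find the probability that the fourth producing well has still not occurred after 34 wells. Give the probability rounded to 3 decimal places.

0.570

Needing more than 34 wells ⇔ fewer than 4 successes in the first 34. With X ~ Binomial(34, 0.098), P(Y > 34) = P(X ≤ 3).
  k=0: C(34,0)·0.098^0·0.902^34 = 0.02999
  k=1: C(34,1)·0.098^1·0.902^33 = 0.11080
  k=2: C(34,2)·0.098^2·0.902^32 = 0.19862
  k=3: C(34,3)·0.098^3·0.902^31 = 0.23018
P(X ≤ 3) = 0.56959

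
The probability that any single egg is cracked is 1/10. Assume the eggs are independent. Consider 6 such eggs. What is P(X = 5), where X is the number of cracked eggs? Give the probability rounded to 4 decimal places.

X ~ Binomial(n=6, p=0.10).
P(X=5) = C(6,5) · p^5 · (1−p)^1
= 6 · 1e-05 · 0.9 = 0.000054

0.0001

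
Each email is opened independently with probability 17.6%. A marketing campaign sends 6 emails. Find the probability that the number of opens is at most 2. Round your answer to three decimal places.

X ~ Binomial(6, 0.176); P(X ≤ 2) = Σ C(6,k) p^k (1−p)^(6−k) over k:
  k=0: C(6,0)·0.176^0·0.824^6 = 0.31301
  k=1: C(6,1)·0.176^1·0.824^5 = 0.40114
  k=2: C(6,2)·0.176^2·0.824^4 = 0.21420
Total = 0.92836

0.928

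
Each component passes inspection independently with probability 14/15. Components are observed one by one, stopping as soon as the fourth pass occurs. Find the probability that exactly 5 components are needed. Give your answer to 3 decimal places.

0.202

Y = trial on which the fourth success occurs; negative binomial, r=4, p=0.933333.
P(Y=5) = C(4,3) · p^4 · (1−p)^1
= 4 · 0.75883 · 0.066667 = 0.20236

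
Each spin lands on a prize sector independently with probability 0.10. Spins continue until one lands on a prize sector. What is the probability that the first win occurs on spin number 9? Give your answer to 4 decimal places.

0.0430

Geometric (trials to first success), p = 0.10.
P(Y = 9) = (1−p)^8 · p = 0.43047 · 0.10 = 0.043047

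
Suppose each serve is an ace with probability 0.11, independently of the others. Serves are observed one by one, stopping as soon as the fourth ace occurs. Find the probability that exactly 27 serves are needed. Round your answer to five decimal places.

0.02609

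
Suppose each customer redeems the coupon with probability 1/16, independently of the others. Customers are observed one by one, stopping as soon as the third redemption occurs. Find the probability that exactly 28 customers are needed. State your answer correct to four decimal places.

0.0171

Y = trial on which the third success occurs; negative binomial, r=3, p=0.0625.
P(Y=28) = C(27,2) · p^3 · (1−p)^25
= 351 · 0.00024414 · 0.1992 = 0.017070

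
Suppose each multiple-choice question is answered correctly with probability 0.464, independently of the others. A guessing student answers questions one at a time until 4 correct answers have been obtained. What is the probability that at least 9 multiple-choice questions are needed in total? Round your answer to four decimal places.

0.4444

Needing more than 8 multiple-choice questions ⇔ fewer than 4 successes in the first 8. With X ~ Binomial(8, 0.464), P(Y > 8) = P(X ≤ 3).
  k=0: C(8,0)·0.464^0·0.536^8 = 0.006813
  k=1: C(8,1)·0.464^1·0.536^7 = 0.047180
  k=2: C(8,2)·0.464^2·0.536^6 = 0.142950
  k=3: C(8,3)·0.464^3·0.536^5 = 0.247495
P(X ≤ 3) = 0.444437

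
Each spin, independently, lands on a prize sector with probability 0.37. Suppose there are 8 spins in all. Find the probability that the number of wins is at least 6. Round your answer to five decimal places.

X ~ Binomial(8, 0.37); P(X ≥ 6) = Σ C(8,k) p^k (1−p)^(8−k) over k:
  k=6: C(8,6)·0.37^6·0.63^2 = 0.0285134
  k=7: C(8,7)·0.37^7·0.63^1 = 0.0047846
  k=8: C(8,8)·0.37^8·0.63^0 = 0.0003512
Total = 0.0336492

0.03365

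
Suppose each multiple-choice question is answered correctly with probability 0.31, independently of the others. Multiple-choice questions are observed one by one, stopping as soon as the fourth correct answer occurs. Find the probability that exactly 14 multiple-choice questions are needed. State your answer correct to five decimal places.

Y = trial on which the fourth success occurs; negative binomial, r=4, p=0.31.
P(Y=14) = C(13,3) · p^4 · (1−p)^10
= 286 · 0.0092352 · 0.024462 = 0.0646106

0.06461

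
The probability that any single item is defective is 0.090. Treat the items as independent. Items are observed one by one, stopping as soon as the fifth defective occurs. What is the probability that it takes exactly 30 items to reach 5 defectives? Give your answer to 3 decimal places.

0.013

Y = trial on which the fifth success occurs; negative binomial, r=5, p=0.09.
P(Y=30) = C(29,4) · p^5 · (1−p)^25
= 23751 · 5.9049e-06 · 0.094631 = 0.01327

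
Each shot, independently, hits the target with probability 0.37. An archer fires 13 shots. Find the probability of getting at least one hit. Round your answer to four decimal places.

P(at least one) = 1 − P(none) = 1 − (1 − 0.37)^13
= 1 − 0.002463 = 0.997537

0.9975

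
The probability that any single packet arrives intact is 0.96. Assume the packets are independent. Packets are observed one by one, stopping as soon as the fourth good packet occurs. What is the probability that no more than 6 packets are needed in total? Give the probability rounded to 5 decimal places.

0.99883

Finishing within 6 packets ⇔ at least 4 successes in the first 6. With X ~ Binomial(6, 0.96), P(Y ≤ 6) = 1 − P(X ≤ 3).
  k=0: C(6,0)·0.96^0·0.04^6 = 0.0000000
  k=1: C(6,1)·0.96^1·0.04^5 = 0.0000006
  k=2: C(6,2)·0.96^2·0.04^4 = 0.0000354
  k=3: C(6,3)·0.96^3·0.04^3 = 0.0011325
1 − 0.0011684 = 0.9988316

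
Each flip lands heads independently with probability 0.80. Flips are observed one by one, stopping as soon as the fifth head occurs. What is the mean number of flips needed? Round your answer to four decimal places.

6.2500

Y = total flips until the fifth success; negative binomial with r=5, p=0.80.
E[Y] = r / p = 5 / 0.80 = 6.250000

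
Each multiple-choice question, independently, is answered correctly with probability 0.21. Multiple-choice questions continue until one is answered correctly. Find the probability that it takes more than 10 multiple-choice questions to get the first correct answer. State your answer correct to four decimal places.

0.0947

Y = number of multiple-choice questions to the first success; geometric, p = 0.21.
P(Y > 10) = P(first 10 all fail) = (1−p)^10 = 0.094683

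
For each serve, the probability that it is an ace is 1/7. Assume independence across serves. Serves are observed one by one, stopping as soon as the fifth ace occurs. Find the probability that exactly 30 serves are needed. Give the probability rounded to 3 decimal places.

Y = trial on which the fifth success occurs; negative binomial, r=5, p=0.142857.
P(Y=30) = C(29,4) · p^5 · (1−p)^25
= 23751 · 5.9499e-05 · 0.0212 = 0.02996

0.030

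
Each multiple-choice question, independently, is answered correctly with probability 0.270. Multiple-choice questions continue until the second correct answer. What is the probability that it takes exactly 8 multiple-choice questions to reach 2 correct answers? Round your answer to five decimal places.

0.07723

Y = trial on which the second success occurs; negative binomial, r=2, p=0.27.
P(Y=8) = C(7,1) · p^2 · (1−p)^6
= 7 · 0.0729 · 0.15133 = 0.0772259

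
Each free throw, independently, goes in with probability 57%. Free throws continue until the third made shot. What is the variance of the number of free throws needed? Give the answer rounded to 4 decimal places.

3.9705

Y = total free throws until the third success; negative binomial with r=3, p=0.57.
Var(Y) = r(1−p)/p² = 3·0.43 / 0.57² = 3.970452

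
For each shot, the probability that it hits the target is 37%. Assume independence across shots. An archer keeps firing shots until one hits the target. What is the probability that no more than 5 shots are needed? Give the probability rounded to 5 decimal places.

0.90076

Y = number of shots to the first success; geometric, p = 0.37.
P(Y ≤ 5) = 1 − (1−p)^5 = 1 − 0.0992437 = 0.9007563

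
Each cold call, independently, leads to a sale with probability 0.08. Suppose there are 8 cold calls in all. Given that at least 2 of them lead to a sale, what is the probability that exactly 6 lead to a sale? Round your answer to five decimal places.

0.00005

X ~ Binomial(8, 0.08). Want P(X=6 | X≥2) = P(X=6) / P(X≥2).
P(X=6) = C(8,6)·0.08^6·0.92^2 = 0.0000062
P(X≥2) = 1 − 0.5132189 − 0.3570218 = 0.1297593
Ratio = 0.0000062 / 0.1297593 = 0.0000479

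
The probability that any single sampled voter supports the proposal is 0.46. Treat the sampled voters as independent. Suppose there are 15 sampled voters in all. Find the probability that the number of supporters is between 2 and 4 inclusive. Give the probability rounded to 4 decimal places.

0.1042

X ~ Binomial(15, 0.46); P(2 ≤ X ≤ 4) = Σ C(15,k) p^k (1−p)^(15−k) over k:
  k=2: C(15,2)·0.46^2·0.54^13 = 0.007376
  k=3: C(15,3)·0.46^3·0.54^12 = 0.027228
  k=4: C(15,4)·0.46^4·0.54^11 = 0.069582
Total = 0.104185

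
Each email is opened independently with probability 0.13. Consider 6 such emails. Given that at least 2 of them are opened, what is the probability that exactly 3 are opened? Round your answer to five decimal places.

0.16292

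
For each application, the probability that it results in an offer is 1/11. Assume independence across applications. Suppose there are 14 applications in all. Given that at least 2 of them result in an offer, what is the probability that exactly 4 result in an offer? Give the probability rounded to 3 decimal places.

X ~ Binomial(14, 0.090909). Want P(X=4 | X≥2) = P(X=4) / P(X≥2).
P(X=4) = C(14,4)·0.090909^4·0.909091^10 = 0.02636
P(X≥2) = 1 − 0.26333 − 0.36866 = 0.36800
Ratio = 0.02636 / 0.36800 = 0.07163

0.072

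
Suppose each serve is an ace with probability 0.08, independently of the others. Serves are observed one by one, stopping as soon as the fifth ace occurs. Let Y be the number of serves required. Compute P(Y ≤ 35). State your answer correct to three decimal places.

0.144

Finishing within 35 serves ⇔ at least 5 successes in the first 35. With X ~ Binomial(35, 0.08), P(Y ≤ 35) = 1 − P(X ≤ 4).
  k=0: C(35,0)·0.08^0·0.92^35 = 0.05402
  k=1: C(35,1)·0.08^1·0.92^34 = 0.16442
  k=2: C(35,2)·0.08^2·0.92^33 = 0.24305
  k=3: C(35,3)·0.08^3·0.92^32 = 0.23248
  k=4: C(35,4)·0.08^4·0.92^31 = 0.16173
1 − 0.85570 = 0.14430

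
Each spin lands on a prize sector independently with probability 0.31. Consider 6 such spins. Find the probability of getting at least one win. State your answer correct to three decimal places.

0.892

P(at least one) = 1 − P(none) = 1 − (1 − 0.31)^6
= 1 − 0.10792 = 0.89208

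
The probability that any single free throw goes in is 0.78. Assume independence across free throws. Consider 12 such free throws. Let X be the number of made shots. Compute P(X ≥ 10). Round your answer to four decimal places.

X ~ Binomial(12, 0.78); P(X ≥ 10) = Σ C(12,k) p^k (1−p)^(12−k) over k:
  k=10: C(12,10)·0.78^10·0.22^2 = 0.266278
  k=11: C(12,11)·0.78^11·0.22^1 = 0.171650
  k=12: C(12,12)·0.78^12·0.22^0 = 0.050715
Total = 0.488643

0.4886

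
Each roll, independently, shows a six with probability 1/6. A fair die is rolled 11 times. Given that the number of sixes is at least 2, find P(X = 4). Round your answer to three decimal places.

X ~ Binomial(11, 0.166667). Want P(X=4 | X≥2) = P(X=4) / P(X≥2).
P(X=4) = C(11,4)·0.166667^4·0.833333^7 = 0.07106
P(X≥2) = 1 − 0.13459 − 0.29609 = 0.56932
Ratio = 0.07106 / 0.56932 = 0.12482

0.125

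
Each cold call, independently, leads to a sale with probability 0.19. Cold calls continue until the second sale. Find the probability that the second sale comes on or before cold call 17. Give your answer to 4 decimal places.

0.8613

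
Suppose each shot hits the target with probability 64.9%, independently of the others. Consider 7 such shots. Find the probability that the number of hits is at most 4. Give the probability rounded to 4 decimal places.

0.4700

X ~ Binomial(7, 0.649); P(X ≤ 4) = Σ C(7,k) p^k (1−p)^(7−k) over k:
  k=0: C(7,0)·0.649^0·0.351^7 = 0.000656
  k=1: C(7,1)·0.649^1·0.351^6 = 0.008495
  k=2: C(7,2)·0.649^2·0.351^5 = 0.047124
  k=3: C(7,3)·0.649^3·0.351^4 = 0.145221
  k=4: C(7,4)·0.649^4·0.351^3 = 0.268515
Total = 0.470012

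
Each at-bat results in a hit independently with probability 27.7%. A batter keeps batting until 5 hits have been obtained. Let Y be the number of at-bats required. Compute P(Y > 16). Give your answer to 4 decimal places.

0.5321

Needing more than 16 at-bats ⇔ fewer than 5 successes in the first 16. With X ~ Binomial(16, 0.277), P(Y > 16) = P(X ≤ 4).
  k=0: C(16,0)·0.277^0·0.723^16 = 0.005575
  k=1: C(16,1)·0.277^1·0.723^15 = 0.034172
  k=2: C(16,2)·0.277^2·0.723^14 = 0.098192
  k=3: C(16,3)·0.277^3·0.723^13 = 0.175560
  k=4: C(16,4)·0.277^4·0.723^12 = 0.218600
P(X ≤ 4) = 0.532099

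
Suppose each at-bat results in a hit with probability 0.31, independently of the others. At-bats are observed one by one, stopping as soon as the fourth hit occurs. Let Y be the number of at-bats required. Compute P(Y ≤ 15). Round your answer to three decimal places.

0.731

Finishing within 15 at-bats ⇔ at least 4 successes in the first 15. With X ~ Binomial(15, 0.31), P(Y ≤ 15) = 1 − P(X ≤ 3).
  k=0: C(15,0)·0.31^0·0.69^15 = 0.00383
  k=1: C(15,1)·0.31^1·0.69^14 = 0.02578
  k=2: C(15,2)·0.31^2·0.69^13 = 0.08109
  k=3: C(15,3)·0.31^3·0.69^12 = 0.15786
1 − 0.26856 = 0.73144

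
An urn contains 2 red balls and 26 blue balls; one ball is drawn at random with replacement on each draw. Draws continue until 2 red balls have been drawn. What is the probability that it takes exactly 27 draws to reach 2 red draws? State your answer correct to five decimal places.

0.02080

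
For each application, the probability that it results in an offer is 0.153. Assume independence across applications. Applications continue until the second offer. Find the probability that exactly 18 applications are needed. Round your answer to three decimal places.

Y = trial on which the second success occurs; negative binomial, r=2, p=0.153.
P(Y=18) = C(17,1) · p^2 · (1−p)^16
= 17 · 0.023409 · 0.070167 = 0.02792

0.028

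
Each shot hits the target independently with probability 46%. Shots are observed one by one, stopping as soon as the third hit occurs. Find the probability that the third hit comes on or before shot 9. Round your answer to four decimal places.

0.8642

Finishing within 9 shots ⇔ at least 3 successes in the first 9. With X ~ Binomial(9, 0.46), P(Y ≤ 9) = 1 − P(X ≤ 2).
  k=0: C(9,0)·0.46^0·0.54^9 = 0.003904
  k=1: C(9,1)·0.46^1·0.54^8 = 0.029933
  k=2: C(9,2)·0.46^2·0.54^7 = 0.101994
1 − 0.135831 = 0.864169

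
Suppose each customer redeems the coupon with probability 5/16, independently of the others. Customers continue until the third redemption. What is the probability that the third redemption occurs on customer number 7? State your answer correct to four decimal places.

Y = trial on which the third success occurs; negative binomial, r=3, p=0.3125.
P(Y=7) = C(6,2) · p^3 · (1−p)^4
= 15 · 0.030518 · 0.2234 = 0.102266

0.1023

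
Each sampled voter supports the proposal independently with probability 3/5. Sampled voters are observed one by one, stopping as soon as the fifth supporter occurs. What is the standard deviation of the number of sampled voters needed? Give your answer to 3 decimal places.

2.357

Y = total sampled voters until the fifth success; negative binomial with r=5, p=0.60.
SD(Y) = √[r(1−p)/p²] = √(5.55556) = 2.35702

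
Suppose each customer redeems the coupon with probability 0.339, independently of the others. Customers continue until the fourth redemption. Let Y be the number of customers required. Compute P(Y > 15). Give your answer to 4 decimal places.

Needing more than 15 customers ⇔ fewer than 4 successes in the first 15. With X ~ Binomial(15, 0.339), P(Y > 15) = P(X ≤ 3).
  k=0: C(15,0)·0.339^0·0.661^15 = 0.002009
  k=1: C(15,1)·0.339^1·0.661^14 = 0.015457
  k=2: C(15,2)·0.339^2·0.661^13 = 0.055489
  k=3: C(15,3)·0.339^3·0.661^12 = 0.123318
P(X ≤ 3) = 0.196273

0.1963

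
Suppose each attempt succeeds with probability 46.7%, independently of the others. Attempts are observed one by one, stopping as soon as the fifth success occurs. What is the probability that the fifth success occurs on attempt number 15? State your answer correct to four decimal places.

Y = trial on which the fifth success occurs; negative binomial, r=5, p=0.467.
P(Y=15) = C(14,4) · p^5 · (1−p)^10
= 1001 · 0.022212 · 0.0018504 = 0.041142

0.0411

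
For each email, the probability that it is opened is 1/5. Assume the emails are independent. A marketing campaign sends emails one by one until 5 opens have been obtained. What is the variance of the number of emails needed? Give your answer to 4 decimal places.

100.0000

Y = total emails until the fifth success; negative binomial with r=5, p=0.20.
Var(Y) = r(1−p)/p² = 5·0.80 / 0.20² = 100.000000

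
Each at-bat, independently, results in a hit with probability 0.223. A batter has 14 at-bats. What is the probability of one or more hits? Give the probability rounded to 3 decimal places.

0.971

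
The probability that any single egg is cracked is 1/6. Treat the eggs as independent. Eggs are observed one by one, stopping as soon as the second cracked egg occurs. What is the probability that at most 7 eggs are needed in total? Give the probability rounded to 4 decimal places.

Finishing within 7 eggs ⇔ at least 2 successes in the first 7. With X ~ Binomial(7, 0.166667), P(Y ≤ 7) = 1 − P(X ≤ 1).
  k=0: C(7,0)·0.166667^0·0.833333^7 = 0.279082
  k=1: C(7,1)·0.166667^1·0.833333^6 = 0.390714
1 − 0.669796 = 0.330204

0.3302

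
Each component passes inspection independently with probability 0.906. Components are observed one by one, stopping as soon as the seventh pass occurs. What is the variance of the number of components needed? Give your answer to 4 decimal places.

0.8016

Y = total components until the seventh success; negative binomial with r=7, p=0.906.
Var(Y) = r(1−p)/p² = 7·0.094 / 0.906² = 0.801622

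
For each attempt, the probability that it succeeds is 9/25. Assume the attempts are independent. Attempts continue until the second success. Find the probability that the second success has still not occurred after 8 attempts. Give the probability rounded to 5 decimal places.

Needing more than 8 attempts ⇔ fewer than 2 successes in the first 8. With X ~ Binomial(8, 0.36), P(Y > 8) = P(X ≤ 1).
  k=0: C(8,0)·0.36^0·0.64^8 = 0.0281475
  k=1: C(8,1)·0.36^1·0.64^7 = 0.1266637
P(X ≤ 1) = 0.1548112

0.15481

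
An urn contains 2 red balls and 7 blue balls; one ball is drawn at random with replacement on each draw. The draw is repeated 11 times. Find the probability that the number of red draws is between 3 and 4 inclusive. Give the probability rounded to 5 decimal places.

0.38105

X ~ Binomial(11, 0.222222); P(3 ≤ X ≤ 4) = Σ C(11,k) p^k (1−p)^(11−k) over k:
  k=3: C(11,3)·0.222222^3·0.777778^8 = 0.2424882
  k=4: C(11,4)·0.222222^4·0.777778^7 = 0.1385647
Total = 0.3810529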